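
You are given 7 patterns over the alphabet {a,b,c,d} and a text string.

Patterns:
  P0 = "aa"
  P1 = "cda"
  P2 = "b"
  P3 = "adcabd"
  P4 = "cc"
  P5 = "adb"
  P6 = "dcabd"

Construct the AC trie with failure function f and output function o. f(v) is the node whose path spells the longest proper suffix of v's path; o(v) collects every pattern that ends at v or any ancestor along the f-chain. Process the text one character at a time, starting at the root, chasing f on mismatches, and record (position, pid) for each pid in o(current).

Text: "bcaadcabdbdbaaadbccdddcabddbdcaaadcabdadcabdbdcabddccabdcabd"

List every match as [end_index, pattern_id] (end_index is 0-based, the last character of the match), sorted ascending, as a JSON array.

Construct AC machine:
Trie nodes:
  0='ε' goto a→1 b→6 c→3 d→14
  1='a' goto a→2 d→7
  2='aa' goto ·  ←P0
  3='c' goto c→12 d→4
  4='cd' goto a→5
  5='cda' goto ·  ←P1
  6='b' goto ·  ←P2
  7='ad' goto b→13 c→8
  8='adc' goto a→9
  9='adca' goto b→10
  10='adcab' goto d→11
  11='adcabd' goto ·  ←P3
  12='cc' goto ·  ←P4
  13='adb' goto ·  ←P5
  14='d' goto c→15
  15='dc' goto a→16
  16='dca' goto b→17
  17='dcab' goto d→18
  18='dcabd' goto ·  ←P6

BFS fail/out derivation:
  n1('a'): parent n0 fail=0; on 'a' 0 → fail=0;  out ∅∪∅=∅
  n3('c'): parent n0 fail=0; on 'c' 0 → fail=0;  out ∅∪∅=∅
  n6('b'): parent n0 fail=0; on 'b' 0 → fail=0;  out {2}∪∅={2}
  n14('d'): parent n0 fail=0; on 'd' 0 → fail=0;  out ∅∪∅=∅
  n2('aa'): parent n1 fail=0; on 'a' 0 → fail=1;  out {0}∪∅={0}
  n4('cd'): parent n3 fail=0; on 'd' 0 → fail=14;  out ∅∪∅=∅
  n7('ad'): parent n1 fail=0; on 'd' 0 → fail=14;  out ∅∪∅=∅
  n12('cc'): parent n3 fail=0; on 'c' 0 → fail=3;  out {4}∪∅={4}
  n15('dc'): parent n14 fail=0; on 'c' 0 → fail=3;  out ∅∪∅=∅
  n5('cda'): parent n4 fail=14; on 'a' 14→0 → fail=1;  out {1}∪∅={1}
  n8('adc'): parent n7 fail=14; on 'c' 14 → fail=15;  out ∅∪∅=∅
  n13('adb'): parent n7 fail=14; on 'b' 14→0 → fail=6;  out {5}∪{2}={2,5}
  n16('dca'): parent n15 fail=3; on 'a' 3→0 → fail=1;  out ∅∪∅=∅
  n9('adca'): parent n8 fail=15; on 'a' 15 → fail=16;  out ∅∪∅=∅
  n17('dcab'): parent n16 fail=1; on 'b' 1→0 → fail=6;  out ∅∪{2}={2}
  n10('adcab'): parent n9 fail=16; on 'b' 16 → fail=17;  out ∅∪{2}={2}
  n18('dcabd'): parent n17 fail=6; on 'd' 6→0 → fail=14;  out {6}∪∅={6}
  n11('adcabd'): parent n10 fail=17; on 'd' 17 → fail=18;  out {3}∪{6}={3,6}

Scan:
i=0 'b': node 0→6  ** P2@[0:0]
i=1 'c': node 6→3 (via fail)
i=2 'a': node 3→1 (via fail)
i=3 'a': node 1→2  ** P0@[2:3]
i=4 'd': node 2→7 (via fail)
i=5 'c': node 7→8
i=6 'a': node 8→9
i=7 'b': node 9→10  ** P2@[7:7]
i=8 'd': node 10→11  ** P3@[3:8],P6@[4:8]
i=9 'b': node 11→6 (via fail)  ** P2@[9:9]
i=10 'd': node 6→14 (via fail)
i=11 'b': node 14→6 (via fail)  ** P2@[11:11]
i=12 'a': node 6→1 (via fail)
i=13 'a': node 1→2  ** P0@[12:13]
i=14 'a': node 2→2 (via fail)  ** P0@[13:14]
i=15 'd': node 2→7 (via fail)
i=16 'b': node 7→13  ** P2@[16:16],P5@[14:16]
i=17 'c': node 13→3 (via fail)
i=18 'c': node 3→12  ** P4@[17:18]
i=19 'd': node 12→4 (via fail)
i=20 'd': node 4→14 (via fail)
i=21 'd': node 14→14 (via fail)
i=22 'c': node 14→15
i=23 'a': node 15→16
i=24 'b': node 16→17  ** P2@[24:24]
i=25 'd': node 17→18  ** P6@[21:25]
i=26 'd': node 18→14 (via fail)
i=27 'b': node 14→6 (via fail)  ** P2@[27:27]
i=28 'd': node 6→14 (via fail)
i=29 'c': node 14→15
i=30 'a': node 15→16
i=31 'a': node 16→2 (via fail)  ** P0@[30:31]
i=32 'a': node 2→2 (via fail)  ** P0@[31:32]
i=33 'd': node 2→7 (via fail)
i=34 'c': node 7→8
i=35 'a': node 8→9
i=36 'b': node 9→10  ** P2@[36:36]
i=37 'd': node 10→11  ** P3@[32:37],P6@[33:37]
i=38 'a': node 11→1 (via fail)
i=39 'd': node 1→7
i=40 'c': node 7→8
i=41 'a': node 8→9
i=42 'b': node 9→10  ** P2@[42:42]
i=43 'd': node 10→11  ** P3@[38:43],P6@[39:43]
i=44 'b': node 11→6 (via fail)  ** P2@[44:44]
i=45 'd': node 6→14 (via fail)
i=46 'c': node 14→15
i=47 'a': node 15→16
i=48 'b': node 16→17  ** P2@[48:48]
i=49 'd': node 17→18  ** P6@[45:49]
i=50 'd': node 18→14 (via fail)
i=51 'c': node 14→15
i=52 'c': node 15→12 (via fail)  ** P4@[51:52]
i=53 'a': node 12→1 (via fail)
i=54 'b': node 1→6 (via fail)  ** P2@[54:54]
i=55 'd': node 6→14 (via fail)
i=56 'c': node 14→15
i=57 'a': node 15→16
i=58 'b': node 16→17  ** P2@[58:58]
i=59 'd': node 17→18  ** P6@[55:59]

Matches: [[0,2],[3,0],[7,2],[8,3],[8,6],[9,2],[11,2],[13,0],[14,0],[16,2],[16,5],[18,4],[24,2],[25,6],[27,2],[31,0],[32,0],[36,2],[37,3],[37,6],[42,2],[43,3],[43,6],[44,2],[48,2],[49,6],[52,4],[54,2],[58,2],[59,6]]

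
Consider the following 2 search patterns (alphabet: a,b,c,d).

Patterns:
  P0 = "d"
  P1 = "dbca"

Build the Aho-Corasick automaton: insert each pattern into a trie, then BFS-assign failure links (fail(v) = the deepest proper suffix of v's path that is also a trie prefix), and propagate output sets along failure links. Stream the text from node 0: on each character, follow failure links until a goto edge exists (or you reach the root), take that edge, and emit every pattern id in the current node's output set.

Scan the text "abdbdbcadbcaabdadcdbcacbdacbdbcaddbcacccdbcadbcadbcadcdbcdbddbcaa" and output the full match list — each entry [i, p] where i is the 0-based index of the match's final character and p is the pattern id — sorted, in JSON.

Build automaton:
Trie (insert patterns):
  0='ε' goto d→1
  1='d' goto b→2  [P0 ends]
  2='db' goto c→3
  3='dbc' goto a→4
  4='dbca' goto ·  [P1 ends]

BFS fail/out derivation:
  n1('d'): parent n0 fail=0; on 'd' 0 → fail=0;  out {0}∪∅={0}
  n2('db'): parent n1 fail=0; on 'b' 0 → fail=0;  out ∅∪∅=∅
  n3('dbc'): parent n2 fail=0; on 'c' 0 → fail=0;  out ∅∪∅=∅
  n4('dbca'): parent n3 fail=0; on 'a' 0 → fail=0;  out {1}∪∅={1}

Scan:
[0] read 'a'  n0⇒n0
[1] read 'b'  n0⇒n0
[2] read 'd'  n0⇒n1  emit P0@[2:2]
[3] read 'b'  n1⇒n2
[4] read 'd'  n2⇒n1 (via fail)  emit P0@[4:4]
[5] read 'b'  n1⇒n2
[6] read 'c'  n2⇒n3
[7] read 'a'  n3⇒n4  emit P1@[4:7]
[8] read 'd'  n4⇒n1 (via fail)  emit P0@[8:8]
[9] read 'b'  n1⇒n2
[10] read 'c'  n2⇒n3
[11] read 'a'  n3⇒n4  emit P1@[8:11]
[12] read 'a'  n4⇒n0 (via fail)
[13] read 'b'  n0⇒n0
[14] read 'd'  n0⇒n1  emit P0@[14:14]
[15] read 'a'  n1⇒n0 (via fail)
[16] read 'd'  n0⇒n1  emit P0@[16:16]
[17] read 'c'  n1⇒n0 (via fail)
[18] read 'd'  n0⇒n1  emit P0@[18:18]
[19] read 'b'  n1⇒n2
[20] read 'c'  n2⇒n3
[21] read 'a'  n3⇒n4  emit P1@[18:21]
[22] read 'c'  n4⇒n0 (via fail)
[23] read 'b'  n0⇒n0
[24] read 'd'  n0⇒n1  emit P0@[24:24]
[25] read 'a'  n1⇒n0 (via fail)
[26] read 'c'  n0⇒n0
[27] read 'b'  n0⇒n0
[28] read 'd'  n0⇒n1  emit P0@[28:28]
[29] read 'b'  n1⇒n2
[30] read 'c'  n2⇒n3
[31] read 'a'  n3⇒n4  emit P1@[28:31]
[32] read 'd'  n4⇒n1 (via fail)  emit P0@[32:32]
[33] read 'd'  n1⇒n1 (via fail)  emit P0@[33:33]
[34] read 'b'  n1⇒n2
[35] read 'c'  n2⇒n3
[36] read 'a'  n3⇒n4  emit P1@[33:36]
[37] read 'c'  n4⇒n0 (via fail)
[38] read 'c'  n0⇒n0
[39] read 'c'  n0⇒n0
[40] read 'd'  n0⇒n1  emit P0@[40:40]
[41] read 'b'  n1⇒n2
[42] read 'c'  n2⇒n3
[43] read 'a'  n3⇒n4  emit P1@[40:43]
[44] read 'd'  n4⇒n1 (via fail)  emit P0@[44:44]
[45] read 'b'  n1⇒n2
[46] read 'c'  n2⇒n3
[47] read 'a'  n3⇒n4  emit P1@[44:47]
[48] read 'd'  n4⇒n1 (via fail)  emit P0@[48:48]
[49] read 'b'  n1⇒n2
[50] read 'c'  n2⇒n3
[51] read 'a'  n3⇒n4  emit P1@[48:51]
[52] read 'd'  n4⇒n1 (via fail)  emit P0@[52:52]
[53] read 'c'  n1⇒n0 (via fail)
[54] read 'd'  n0⇒n1  emit P0@[54:54]
[55] read 'b'  n1⇒n2
[56] read 'c'  n2⇒n3
[57] read 'd'  n3⇒n1 (via fail)  emit P0@[57:57]
[58] read 'b'  n1⇒n2
[59] read 'd'  n2⇒n1 (via fail)  emit P0@[59:59]
[60] read 'd'  n1⇒n1 (via fail)  emit P0@[60:60]
[61] read 'b'  n1⇒n2
[62] read 'c'  n2⇒n3
[63] read 'a'  n3⇒n4  emit P1@[60:63]
[64] read 'a'  n4⇒n0 (via fail)

Result: [[2,0],[4,0],[7,1],[8,0],[11,1],[14,0],[16,0],[18,0],[21,1],[24,0],[28,0],[31,1],[32,0],[33,0],[36,1],[40,0],[43,1],[44,0],[47,1],[48,0],[51,1],[52,0],[54,0],[57,0],[59,0],[60,0],[63,1]]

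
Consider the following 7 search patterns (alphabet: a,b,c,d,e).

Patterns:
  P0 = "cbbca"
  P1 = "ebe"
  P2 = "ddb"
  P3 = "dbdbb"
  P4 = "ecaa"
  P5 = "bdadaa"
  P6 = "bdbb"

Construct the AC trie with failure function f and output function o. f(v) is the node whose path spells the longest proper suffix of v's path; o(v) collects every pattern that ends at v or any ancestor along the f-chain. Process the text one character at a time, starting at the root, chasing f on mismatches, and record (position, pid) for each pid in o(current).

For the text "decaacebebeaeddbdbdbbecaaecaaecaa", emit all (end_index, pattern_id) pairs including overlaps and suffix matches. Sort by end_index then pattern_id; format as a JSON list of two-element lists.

Construct AC machine:
Trie nodes:
  n0 'ε': b→19 c→1 d→9 e→6
  n1 'c': b→2
  n2 'cb': b→3
  n3 'cbb': c→4
  n4 'cbbc': a→5
  n5 'cbbca': ·  ←P0
  n6 'e': b→7 c→16
  n7 'eb': e→8
  n8 'ebe': ·  ←P1
  n9 'd': b→12 d→10
  n10 'dd': b→11
  n11 'ddb': ·  ←P2
  n12 'db': d→13
  n13 'dbd': b→14
  n14 'dbdb': b→15
  n15 'dbdbb': ·  ←P3
  n16 'ec': a→17
  n17 'eca': a→18
  n18 'ecaa': ·  ←P4
  n19 'b': d→20
  n20 'bd': a→21 b→25
  n21 'bda': d→22
  n22 'bdad': a→23
  n23 'bdada': a→24
  n24 'bdadaa': ·  ←P5
  n25 'bdb': b→26
  n26 'bdbb': ·  ←P6

BFS fail/out derivation:
  n1('c'): parent n0 fail=0; on 'c' 0 → fail=0;  out ∅∪∅=∅
  n6('e'): parent n0 fail=0; on 'e' 0 → fail=0;  out ∅∪∅=∅
  n9('d'): parent n0 fail=0; on 'd' 0 → fail=0;  out ∅∪∅=∅
  n19('b'): parent n0 fail=0; on 'b' 0 → fail=0;  out ∅∪∅=∅
  n2('cb'): parent n1 fail=0; on 'b' 0 → fail=19;  out ∅∪∅=∅
  n7('eb'): parent n6 fail=0; on 'b' 0 → fail=19;  out ∅∪∅=∅
  n10('dd'): parent n9 fail=0; on 'd' 0 → fail=9;  out ∅∪∅=∅
  n12('db'): parent n9 fail=0; on 'b' 0 → fail=19;  out ∅∪∅=∅
  n16('ec'): parent n6 fail=0; on 'c' 0 → fail=1;  out ∅∪∅=∅
  n20('bd'): parent n19 fail=0; on 'd' 0 → fail=9;  out ∅∪∅=∅
  n3('cbb'): parent n2 fail=19; on 'b' 19→0 → fail=19;  out ∅∪∅=∅
  n8('ebe'): parent n7 fail=19; on 'e' 19→0 → fail=6;  out {1}∪∅={1}
  n11('ddb'): parent n10 fail=9; on 'b' 9 → fail=12;  out {2}∪∅={2}
  n13('dbd'): parent n12 fail=19; on 'd' 19 → fail=20;  out ∅∪∅=∅
  n17('eca'): parent n16 fail=1; on 'a' 1→0 → fail=0;  out ∅∪∅=∅
  n21('bda'): parent n20 fail=9; on 'a' 9→0 → fail=0;  out ∅∪∅=∅
  n25('bdb'): parent n20 fail=9; on 'b' 9 → fail=12;  out ∅∪∅=∅
  n4('cbbc'): parent n3 fail=19; on 'c' 19→0 → fail=1;  out ∅∪∅=∅
  n14('dbdb'): parent n13 fail=20; on 'b' 20 → fail=25;  out ∅∪∅=∅
  n18('ecaa'): parent n17 fail=0; on 'a' 0 → fail=0;  out {4}∪∅={4}
  n22('bdad'): parent n21 fail=0; on 'd' 0 → fail=9;  out ∅∪∅=∅
  n26('bdbb'): parent n25 fail=12; on 'b' 12→19→0 → fail=19;  out {6}∪∅={6}
  n5('cbbca'): parent n4 fail=1; on 'a' 1→0 → fail=0;  out {0}∪∅={0}
  n15('dbdbb'): parent n14 fail=25; on 'b' 25 → fail=26;  out {3}∪{6}={3,6}
  n23('bdada'): parent n22 fail=9; on 'a' 9→0 → fail=0;  out ∅∪∅=∅
  n24('bdadaa'): parent n23 fail=0; on 'a' 0 → fail=0;  out {5}∪∅={5}

Run:
[0] read 'd'  n0⇒n9
[1] read 'e'  n9⇒n6 ·f
[2] read 'c'  n6⇒n16
[3] read 'a'  n16⇒n17
[4] read 'a'  n17⇒n18  ** P4@[1:4]
[5] read 'c'  n18⇒n1 ·f
[6] read 'e'  n1⇒n6 ·f
[7] read 'b'  n6⇒n7
[8] read 'e'  n7⇒n8  ** P1@[6:8]
[9] read 'b'  n8⇒n7 ·f
[10] read 'e'  n7⇒n8  ** P1@[8:10]
[11] read 'a'  n8⇒n0 ·f
[12] read 'e'  n0⇒n6
[13] read 'd'  n6⇒n9 ·f
[14] read 'd'  n9⇒n10
[15] read 'b'  n10⇒n11  ** P2@[13:15]
[16] read 'd'  n11⇒n13 ·f
[17] read 'b'  n13⇒n14
[18] read 'd'  n14⇒n13 ·f
[19] read 'b'  n13⇒n14
[20] read 'b'  n14⇒n15  ** P3@[16:20],P6@[17:20]
[21] read 'e'  n15⇒n6 ·f
[22] read 'c'  n6⇒n16
[23] read 'a'  n16⇒n17
[24] read 'a'  n17⇒n18  ** P4@[21:24]
[25] read 'e'  n18⇒n6 ·f
[26] read 'c'  n6⇒n16
[27] read 'a'  n16⇒n17
[28] read 'a'  n17⇒n18  ** P4@[25:28]
[29] read 'e'  n18⇒n6 ·f
[30] read 'c'  n6⇒n16
[31] read 'a'  n16⇒n17
[32] read 'a'  n17⇒n18  ** P4@[29:32]

All matches (sorted): [[4,4],[8,1],[10,1],[15,2],[20,3],[20,6],[24,4],[28,4],[32,4]]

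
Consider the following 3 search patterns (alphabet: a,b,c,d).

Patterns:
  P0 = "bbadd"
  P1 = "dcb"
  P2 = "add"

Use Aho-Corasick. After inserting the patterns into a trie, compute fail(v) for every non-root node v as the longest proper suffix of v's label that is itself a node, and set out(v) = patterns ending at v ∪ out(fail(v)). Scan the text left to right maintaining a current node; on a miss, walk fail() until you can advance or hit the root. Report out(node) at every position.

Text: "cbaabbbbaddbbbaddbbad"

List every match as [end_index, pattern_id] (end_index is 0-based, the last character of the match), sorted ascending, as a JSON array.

Build:
Trie (insert patterns):
  n0 'ε': a→9 b→1 d→6
  n1 'b': b→2
  n2 'bb': a→3
  n3 'bba': d→4
  n4 'bbad': d→5
  n5 'bbadd': ·  [P0 ends]
  n6 'd': c→7
  n7 'dc': b→8
  n8 'dcb': ·  [P1 ends]
  n9 'a': d→10
  n10 'ad': d→11
  n11 'add': ·  [P2 ends]

BFS fail/out derivation:
  n1('b'): parent n0 fail=0; on 'b' 0 → fail=0;  out ∅∪∅=∅
  n6('d'): parent n0 fail=0; on 'd' 0 → fail=0;  out ∅∪∅=∅
  n9('a'): parent n0 fail=0; on 'a' 0 → fail=0;  out ∅∪∅=∅
  n2('bb'): parent n1 fail=0; on 'b' 0 → fail=1;  out ∅∪∅=∅
  n7('dc'): parent n6 fail=0; on 'c' 0 → fail=0;  out ∅∪∅=∅
  n10('ad'): parent n9 fail=0; on 'd' 0 → fail=6;  out ∅∪∅=∅
  n3('bba'): parent n2 fail=1; on 'a' 1→0 → fail=9;  out ∅∪∅=∅
  n8('dcb'): parent n7 fail=0; on 'b' 0 → fail=1;  out {1}∪∅={1}
  n11('add'): parent n10 fail=6; on 'd' 6→0 → fail=6;  out {2}∪∅={2}
  n4('bbad'): parent n3 fail=9; on 'd' 9 → fail=10;  out ∅∪∅=∅
  n5('bbadd'): parent n4 fail=10; on 'd' 10 → fail=11;  out {0}∪{2}={0,2}

Text stream:
pos 0 'c': at 0
pos 1 'b': at 1
pos 2 'a': at 9 (via fail)
pos 3 'a': at 9 (via fail)
pos 4 'b': at 1 (via fail)
pos 5 'b': at 2
pos 6 'b': at 2 (via fail)
pos 7 'b': at 2 (via fail)
pos 8 'a': at 3
pos 9 'd': at 4
pos 10 'd': at 5  emit P0@[6:10],P2@[8:10]
pos 11 'b': at 1 (via fail)
pos 12 'b': at 2
pos 13 'b': at 2 (via fail)
pos 14 'a': at 3
pos 15 'd': at 4
pos 16 'd': at 5  emit P0@[12:16],P2@[14:16]
pos 17 'b': at 1 (via fail)
pos 18 'b': at 2
pos 19 'a': at 3
pos 20 'd': at 4

Result: [[10,0],[10,2],[16,0],[16,2]]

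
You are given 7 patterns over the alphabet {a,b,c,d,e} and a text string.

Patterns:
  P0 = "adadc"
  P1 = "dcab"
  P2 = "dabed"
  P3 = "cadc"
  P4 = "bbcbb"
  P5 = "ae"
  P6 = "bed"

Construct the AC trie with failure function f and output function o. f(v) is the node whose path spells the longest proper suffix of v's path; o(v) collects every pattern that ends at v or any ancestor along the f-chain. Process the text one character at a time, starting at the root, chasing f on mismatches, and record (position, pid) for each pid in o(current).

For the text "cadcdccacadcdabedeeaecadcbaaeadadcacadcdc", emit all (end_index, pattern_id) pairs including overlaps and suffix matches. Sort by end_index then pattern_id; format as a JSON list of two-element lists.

Build automaton:
Trie nodes:
  0='ε' goto a→1 b→18 c→14 d→6
  1='a' goto d→2 e→23
  2='ad' goto a→3
  3='ada' goto d→4
  4='adad' goto c→5
  5='adadc' goto ·  ←P0
  6='d' goto a→10 c→7
  7='dc' goto a→8
  8='dca' goto b→9
  9='dcab' goto ·  ←P1
  10='da' goto b→11
  11='dab' goto e→12
  12='dabe' goto d→13
  13='dabed' goto ·  ←P2
  14='c' goto a→15
  15='ca' goto d→16
  16='cad' goto c→17
  17='cadc' goto ·  ←P3
  18='b' goto b→19 e→24
  19='bb' goto c→20
  20='bbc' goto b→21
  21='bbcb' goto b→22
  22='bbcbb' goto ·  ←P4
  23='ae' goto ·  ←P5
  24='be' goto d→25
  25='bed' goto ·  ←P6

Failure links (BFS by depth):
  fail(1) 'a': from fail(0)=0 chase 'a': 0 ⇒ 0;  out=∅∪out(0)=∅
  fail(6) 'd': from fail(0)=0 chase 'd': 0 ⇒ 0;  out=∅∪out(0)=∅
  fail(14) 'c': from fail(0)=0 chase 'c': 0 ⇒ 0;  out=∅∪out(0)=∅
  fail(18) 'b': from fail(0)=0 chase 'b': 0 ⇒ 0;  out=∅∪out(0)=∅
  fail(2) 'ad': from fail(1)=0 chase 'd': 0 ⇒ 6;  out=∅∪out(6)=∅
  fail(7) 'dc': from fail(6)=0 chase 'c': 0 ⇒ 14;  out=∅∪out(14)=∅
  fail(10) 'da': from fail(6)=0 chase 'a': 0 ⇒ 1;  out=∅∪out(1)=∅
  fail(15) 'ca': from fail(14)=0 chase 'a': 0 ⇒ 1;  out=∅∪out(1)=∅
  fail(19) 'bb': from fail(18)=0 chase 'b': 0 ⇒ 18;  out=∅∪out(18)=∅
  fail(23) 'ae': from fail(1)=0 chase 'e': 0 ⇒ 0;  out={5}∪out(0)={5}
  fail(24) 'be': from fail(18)=0 chase 'e': 0 ⇒ 0;  out=∅∪out(0)=∅
  fail(3) 'ada': from fail(2)=6 chase 'a': 6 ⇒ 10;  out=∅∪out(10)=∅
  fail(8) 'dca': from fail(7)=14 chase 'a': 14 ⇒ 15;  out=∅∪out(15)=∅
  fail(11) 'dab': from fail(10)=1 chase 'b': 1→0 ⇒ 18;  out=∅∪out(18)=∅
  fail(16) 'cad': from fail(15)=1 chase 'd': 1 ⇒ 2;  out=∅∪out(2)=∅
  fail(20) 'bbc': from fail(19)=18 chase 'c': 18→0 ⇒ 14;  out=∅∪out(14)=∅
  fail(25) 'bed': from fail(24)=0 chase 'd': 0 ⇒ 6;  out={6}∪out(6)={6}
  fail(4) 'adad': from fail(3)=10 chase 'd': 10→1 ⇒ 2;  out=∅∪out(2)=∅
  fail(9) 'dcab': from fail(8)=15 chase 'b': 15→1→0 ⇒ 18;  out={1}∪out(18)={1}
  fail(12) 'dabe': from fail(11)=18 chase 'e': 18 ⇒ 24;  out=∅∪out(24)=∅
  fail(17) 'cadc': from fail(16)=2 chase 'c': 2→6 ⇒ 7;  out={3}∪out(7)={3}
  fail(21) 'bbcb': from fail(20)=14 chase 'b': 14→0 ⇒ 18;  out=∅∪out(18)=∅
  fail(5) 'adadc': from fail(4)=2 chase 'c': 2→6 ⇒ 7;  out={0}∪out(7)={0}
  fail(13) 'dabed': from fail(12)=24 chase 'd': 24 ⇒ 25;  out={2}∪out(25)={2,6}
  fail(22) 'bbcbb': from fail(21)=18 chase 'b': 18 ⇒ 19;  out={4}∪out(19)={4}

Text stream:
i=0 'c': node 0→14
i=1 'a': node 14→15
i=2 'd': node 15→16
i=3 'c': node 16→17  emit P3@[0:3]
i=4 'd': node 17→6 ·f
i=5 'c': node 6→7
i=6 'c': node 7→14 ·f
i=7 'a': node 14→15
i=8 'c': node 15→14 ·f
i=9 'a': node 14→15
i=10 'd': node 15→16
i=11 'c': node 16→17  emit P3@[8:11]
i=12 'd': node 17→6 ·f
i=13 'a': node 6→10
i=14 'b': node 10→11
i=15 'e': node 11→12
i=16 'd': node 12→13  emit P2@[12:16],P6@[14:16]
i=17 'e': node 13→0 ·f
i=18 'e': node 0→0
i=19 'a': node 0→1
i=20 'e': node 1→23  emit P5@[19:20]
i=21 'c': node 23→14 ·f
i=22 'a': node 14→15
i=23 'd': node 15→16
i=24 'c': node 16→17  emit P3@[21:24]
i=25 'b': node 17→18 ·f
i=26 'a': node 18→1 ·f
i=27 'a': node 1→1 ·f
i=28 'e': node 1→23  emit P5@[27:28]
i=29 'a': node 23→1 ·f
i=30 'd': node 1→2
i=31 'a': node 2→3
i=32 'd': node 3→4
i=33 'c': node 4→5  emit P0@[29:33]
i=34 'a': node 5→8 ·f
i=35 'c': node 8→14 ·f
i=36 'a': node 14→15
i=37 'd': node 15→16
i=38 'c': node 16→17  emit P3@[35:38]
i=39 'd': node 17→6 ·f
i=40 'c': node 6→7

Result: [[3,3],[11,3],[16,2],[16,6],[20,5],[24,3],[28,5],[33,0],[38,3]]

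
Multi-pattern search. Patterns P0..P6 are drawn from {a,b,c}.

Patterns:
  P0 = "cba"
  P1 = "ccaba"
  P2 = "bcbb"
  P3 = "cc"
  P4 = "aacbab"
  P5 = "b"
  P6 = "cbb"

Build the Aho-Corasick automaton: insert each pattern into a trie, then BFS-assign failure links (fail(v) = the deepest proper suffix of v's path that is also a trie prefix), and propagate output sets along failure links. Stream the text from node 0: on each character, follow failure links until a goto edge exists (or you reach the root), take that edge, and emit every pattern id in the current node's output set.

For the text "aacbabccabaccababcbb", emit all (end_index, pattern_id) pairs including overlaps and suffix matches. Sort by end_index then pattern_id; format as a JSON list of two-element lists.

Build automaton:
Trie (insert patterns):
  0='ε' goto a→12 b→8 c→1
  1='c' goto b→2 c→4
  2='cb' goto a→3 b→18
  3='cba' goto ·  [P0 ends]
  4='cc' goto a→5  [P3 ends]
  5='cca' goto b→6
  6='ccab' goto a→7
  7='ccaba' goto ·  [P1 ends]
  8='b' goto c→9  [P5 ends]
  9='bc' goto b→10
  10='bcb' goto b→11
  11='bcbb' goto ·  [P2 ends]
  12='a' goto a→13
  13='aa' goto c→14
  14='aac' goto b→15
  15='aacb' goto a→16
  16='aacba' goto b→17
  17='aacbab' goto ·  [P4 ends]
  18='cbb' goto ·  [P6 ends]

Failure links (BFS by depth):
  fail(1) 'c': from fail(0)=0 chase 'c': 0 ⇒ 0;  out=∅∪out(0)=∅
  fail(8) 'b': from fail(0)=0 chase 'b': 0 ⇒ 0;  out={5}∪out(0)={5}
  fail(12) 'a': from fail(0)=0 chase 'a': 0 ⇒ 0;  out=∅∪out(0)=∅
  fail(2) 'cb': from fail(1)=0 chase 'b': 0 ⇒ 8;  out=∅∪out(8)={5}
  fail(4) 'cc': from fail(1)=0 chase 'c': 0 ⇒ 1;  out={3}∪out(1)={3}
  fail(9) 'bc': from fail(8)=0 chase 'c': 0 ⇒ 1;  out=∅∪out(1)=∅
  fail(13) 'aa': from fail(12)=0 chase 'a': 0 ⇒ 12;  out=∅∪out(12)=∅
  fail(3) 'cba': from fail(2)=8 chase 'a': 8→0 ⇒ 12;  out={0}∪out(12)={0}
  fail(5) 'cca': from fail(4)=1 chase 'a': 1→0 ⇒ 12;  out=∅∪out(12)=∅
  fail(10) 'bcb': from fail(9)=1 chase 'b': 1 ⇒ 2;  out=∅∪out(2)={5}
  fail(14) 'aac': from fail(13)=12 chase 'c': 12→0 ⇒ 1;  out=∅∪out(1)=∅
  fail(18) 'cbb': from fail(2)=8 chase 'b': 8→0 ⇒ 8;  out={6}∪out(8)={5,6}
  fail(6) 'ccab': from fail(5)=12 chase 'b': 12→0 ⇒ 8;  out=∅∪out(8)={5}
  fail(11) 'bcbb': from fail(10)=2 chase 'b': 2 ⇒ 18;  out={2}∪out(18)={2,5,6}
  fail(15) 'aacb': from fail(14)=1 chase 'b': 1 ⇒ 2;  out=∅∪out(2)={5}
  fail(7) 'ccaba': from fail(6)=8 chase 'a': 8→0 ⇒ 12;  out={1}∪out(12)={1}
  fail(16) 'aacba': from fail(15)=2 chase 'a': 2 ⇒ 3;  out=∅∪out(3)={0}
  fail(17) 'aacbab': from fail(16)=3 chase 'b': 3→12→0 ⇒ 8;  out={4}∪out(8)={4,5}

Text stream:
i=0 'a': node 0→12
i=1 'a': node 12→13
i=2 'c': node 13→14
i=3 'b': node 14→15  emit P5@[3:3]
i=4 'a': node 15→16  emit P0@[2:4]
i=5 'b': node 16→17  emit P4@[0:5],P5@[5:5]
i=6 'c': node 17→9 ·f
i=7 'c': node 9→4 ·f  emit P3@[6:7]
i=8 'a': node 4→5
i=9 'b': node 5→6  emit P5@[9:9]
i=10 'a': node 6→7  emit P1@[6:10]
i=11 'c': node 7→1 ·f
i=12 'c': node 1→4  emit P3@[11:12]
i=13 'a': node 4→5
i=14 'b': node 5→6  emit P5@[14:14]
i=15 'a': node 6→7  emit P1@[11:15]
i=16 'b': node 7→8 ·f  emit P5@[16:16]
i=17 'c': node 8→9
i=18 'b': node 9→10  emit P5@[18:18]
i=19 'b': node 10→11  emit P2@[16:19],P5@[19:19],P6@[17:19]

Matches: [[3,5],[4,0],[5,4],[5,5],[7,3],[9,5],[10,1],[12,3],[14,5],[15,1],[16,5],[18,5],[19,2],[19,5],[19,6]]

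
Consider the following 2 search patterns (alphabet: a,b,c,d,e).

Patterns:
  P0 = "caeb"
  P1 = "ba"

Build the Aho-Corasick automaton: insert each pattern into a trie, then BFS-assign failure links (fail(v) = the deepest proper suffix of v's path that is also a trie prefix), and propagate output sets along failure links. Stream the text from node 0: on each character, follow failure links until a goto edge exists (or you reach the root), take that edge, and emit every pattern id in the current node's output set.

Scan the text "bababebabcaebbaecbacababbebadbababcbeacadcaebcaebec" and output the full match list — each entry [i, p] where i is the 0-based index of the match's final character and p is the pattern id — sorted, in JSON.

Construct AC machine:
Trie (insert patterns):
  n0 'ε': b→5 c→1
  n1 'c': a→2
  n2 'ca': e→3
  n3 'cae': b→4
  n4 'caeb': ·  [P0 ends]
  n5 'b': a→6
  n6 'ba': ·  [P1 ends]

Failure links (BFS by depth):
  fail(1) 'c': from fail(0)=0 chase 'c': 0 ⇒ 0;  out=∅∪out(0)=∅
  fail(5) 'b': from fail(0)=0 chase 'b': 0 ⇒ 0;  out=∅∪out(0)=∅
  fail(2) 'ca': from fail(1)=0 chase 'a': 0 ⇒ 0;  out=∅∪out(0)=∅
  fail(6) 'ba': from fail(5)=0 chase 'a': 0 ⇒ 0;  out={1}∪out(0)={1}
  fail(3) 'cae': from fail(2)=0 chase 'e': 0 ⇒ 0;  out=∅∪out(0)=∅
  fail(4) 'caeb': from fail(3)=0 chase 'b': 0 ⇒ 5;  out={0}∪out(5)={0}

Text stream:
pos 0 'b': at 5
pos 1 'a': at 6  emit P1@[0:1]
pos 2 'b': at 5 (fail-walked)
pos 3 'a': at 6  emit P1@[2:3]
pos 4 'b': at 5 (fail-walked)
pos 5 'e': at 0 (fail-walked)
pos 6 'b': at 5
pos 7 'a': at 6  emit P1@[6:7]
pos 8 'b': at 5 (fail-walked)
pos 9 'c': at 1 (fail-walked)
pos 10 'a': at 2
pos 11 'e': at 3
pos 12 'b': at 4  emit P0@[9:12]
pos 13 'b': at 5 (fail-walked)
pos 14 'a': at 6  emit P1@[13:14]
pos 15 'e': at 0 (fail-walked)
pos 16 'c': at 1
pos 17 'b': at 5 (fail-walked)
pos 18 'a': at 6  emit P1@[17:18]
pos 19 'c': at 1 (fail-walked)
pos 20 'a': at 2
pos 21 'b': at 5 (fail-walked)
pos 22 'a': at 6  emit P1@[21:22]
pos 23 'b': at 5 (fail-walked)
pos 24 'b': at 5 (fail-walked)
pos 25 'e': at 0 (fail-walked)
pos 26 'b': at 5
pos 27 'a': at 6  emit P1@[26:27]
pos 28 'd': at 0 (fail-walked)
pos 29 'b': at 5
pos 30 'a': at 6  emit P1@[29:30]
pos 31 'b': at 5 (fail-walked)
pos 32 'a': at 6  emit P1@[31:32]
pos 33 'b': at 5 (fail-walked)
pos 34 'c': at 1 (fail-walked)
pos 35 'b': at 5 (fail-walked)
pos 36 'e': at 0 (fail-walked)
pos 37 'a': at 0
pos 38 'c': at 1
pos 39 'a': at 2
pos 40 'd': at 0 (fail-walked)
pos 41 'c': at 1
pos 42 'a': at 2
pos 43 'e': at 3
pos 44 'b': at 4  emit P0@[41:44]
pos 45 'c': at 1 (fail-walked)
pos 46 'a': at 2
pos 47 'e': at 3
pos 48 'b': at 4  emit P0@[45:48]
pos 49 'e': at 0 (fail-walked)
pos 50 'c': at 1

All matches (sorted): [[1,1],[3,1],[7,1],[12,0],[14,1],[18,1],[22,1],[27,1],[30,1],[32,1],[44,0],[48,0]]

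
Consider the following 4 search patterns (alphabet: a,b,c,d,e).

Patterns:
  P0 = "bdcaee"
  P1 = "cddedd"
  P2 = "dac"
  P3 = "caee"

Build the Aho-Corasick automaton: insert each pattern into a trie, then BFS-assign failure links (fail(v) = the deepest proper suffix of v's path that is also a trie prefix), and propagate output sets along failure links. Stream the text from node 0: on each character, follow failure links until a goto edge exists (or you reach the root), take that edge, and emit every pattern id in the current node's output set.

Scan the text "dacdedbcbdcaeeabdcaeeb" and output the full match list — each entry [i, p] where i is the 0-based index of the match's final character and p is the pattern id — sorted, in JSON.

Build automaton:
Trie nodes:
  0='ε' goto b→1 c→7 d→13
  1='b' goto d→2
  2='bd' goto c→3
  3='bdc' goto a→4
  4='bdca' goto e→5
  5='bdcae' goto e→6
  6='bdcaee' goto ·  [P0 ends]
  7='c' goto a→16 d→8
  8='cd' goto d→9
  9='cdd' goto e→10
  10='cdde' goto d→11
  11='cdded' goto d→12
  12='cddedd' goto ·  [P1 ends]
  13='d' goto a→14
  14='da' goto c→15
  15='dac' goto ·  [P2 ends]
  16='ca' goto e→17
  17='cae' goto e→18
  18='caee' goto ·  [P3 ends]

BFS fail/out derivation:
  n1('b'): parent n0 fail=0; on 'b' 0 → fail=0;  out ∅∪∅=∅
  n7('c'): parent n0 fail=0; on 'c' 0 → fail=0;  out ∅∪∅=∅
  n13('d'): parent n0 fail=0; on 'd' 0 → fail=0;  out ∅∪∅=∅
  n2('bd'): parent n1 fail=0; on 'd' 0 → fail=13;  out ∅∪∅=∅
  n8('cd'): parent n7 fail=0; on 'd' 0 → fail=13;  out ∅∪∅=∅
  n14('da'): parent n13 fail=0; on 'a' 0 → fail=0;  out ∅∪∅=∅
  n16('ca'): parent n7 fail=0; on 'a' 0 → fail=0;  out ∅∪∅=∅
  n3('bdc'): parent n2 fail=13; on 'c' 13→0 → fail=7;  out ∅∪∅=∅
  n9('cdd'): parent n8 fail=13; on 'd' 13→0 → fail=13;  out ∅∪∅=∅
  n15('dac'): parent n14 fail=0; on 'c' 0 → fail=7;  out {2}∪∅={2}
  n17('cae'): parent n16 fail=0; on 'e' 0 → fail=0;  out ∅∪∅=∅
  n4('bdca'): parent n3 fail=7; on 'a' 7 → fail=16;  out ∅∪∅=∅
  n10('cdde'): parent n9 fail=13; on 'e' 13→0 → fail=0;  out ∅∪∅=∅
  n18('caee'): parent n17 fail=0; on 'e' 0 → fail=0;  out {3}∪∅={3}
  n5('bdcae'): parent n4 fail=16; on 'e' 16 → fail=17;  out ∅∪∅=∅
  n11('cdded'): parent n10 fail=0; on 'd' 0 → fail=13;  out ∅∪∅=∅
  n6('bdcaee'): parent n5 fail=17; on 'e' 17 → fail=18;  out {0}∪{3}={0,3}
  n12('cddedd'): parent n11 fail=13; on 'd' 13→0 → fail=13;  out {1}∪∅={1}

Run:
pos 0 'd': at 13
pos 1 'a': at 14
pos 2 'c': at 15  ** P2@[0:2]
pos 3 'd': at 8 ·f
pos 4 'e': at 0 ·f
pos 5 'd': at 13
pos 6 'b': at 1 ·f
pos 7 'c': at 7 ·f
pos 8 'b': at 1 ·f
pos 9 'd': at 2
pos 10 'c': at 3
pos 11 'a': at 4
pos 12 'e': at 5
pos 13 'e': at 6  ** P0@[8:13],P3@[10:13]
pos 14 'a': at 0 ·f
pos 15 'b': at 1
pos 16 'd': at 2
pos 17 'c': at 3
pos 18 'a': at 4
pos 19 'e': at 5
pos 20 'e': at 6  ** P0@[15:20],P3@[17:20]
pos 21 'b': at 1 ·f

All matches (sorted): [[2,2],[13,0],[13,3],[20,0],[20,3]]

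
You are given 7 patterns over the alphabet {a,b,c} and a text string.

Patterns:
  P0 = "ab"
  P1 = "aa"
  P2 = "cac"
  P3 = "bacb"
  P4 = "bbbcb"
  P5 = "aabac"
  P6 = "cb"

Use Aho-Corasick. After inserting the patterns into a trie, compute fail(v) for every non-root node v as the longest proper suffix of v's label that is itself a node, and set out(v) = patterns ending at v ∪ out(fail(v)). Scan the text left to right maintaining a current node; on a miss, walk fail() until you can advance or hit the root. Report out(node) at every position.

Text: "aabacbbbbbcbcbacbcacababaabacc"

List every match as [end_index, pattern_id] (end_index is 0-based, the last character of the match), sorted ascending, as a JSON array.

Construct AC machine:
Trie nodes:
  n0 'ε': a→1 b→7 c→4
  n1 'a': a→3 b→2
  n2 'ab': ·  [P0 ends]
  n3 'aa': b→15  [P1 ends]
  n4 'c': a→5 b→18
  n5 'ca': c→6
  n6 'cac': ·  [P2 ends]
  n7 'b': a→8 b→11
  n8 'ba': c→9
  n9 'bac': b→10
  n10 'bacb': ·  [P3 ends]
  n11 'bb': b→12
  n12 'bbb': c→13
  n13 'bbbc': b→14
  n14 'bbbcb': ·  [P4 ends]
  n15 'aab': a→16
  n16 'aaba': c→17
  n17 'aabac': ·  [P5 ends]
  n18 'cb': ·  [P6 ends]

Failure links (BFS by depth):
  n1('a'): parent n0 fail=0; on 'a' 0 → fail=0;  out ∅∪∅=∅
  n4('c'): parent n0 fail=0; on 'c' 0 → fail=0;  out ∅∪∅=∅
  n7('b'): parent n0 fail=0; on 'b' 0 → fail=0;  out ∅∪∅=∅
  n2('ab'): parent n1 fail=0; on 'b' 0 → fail=7;  out {0}∪∅={0}
  n3('aa'): parent n1 fail=0; on 'a' 0 → fail=1;  out {1}∪∅={1}
  n5('ca'): parent n4 fail=0; on 'a' 0 → fail=1;  out ∅∪∅=∅
  n8('ba'): parent n7 fail=0; on 'a' 0 → fail=1;  out ∅∪∅=∅
  n11('bb'): parent n7 fail=0; on 'b' 0 → fail=7;  out ∅∪∅=∅
  n18('cb'): parent n4 fail=0; on 'b' 0 → fail=7;  out {6}∪∅={6}
  n6('cac'): parent n5 fail=1; on 'c' 1→0 → fail=4;  out {2}∪∅={2}
  n9('bac'): parent n8 fail=1; on 'c' 1→0 → fail=4;  out ∅∪∅=∅
  n12('bbb'): parent n11 fail=7; on 'b' 7 → fail=11;  out ∅∪∅=∅
  n15('aab'): parent n3 fail=1; on 'b' 1 → fail=2;  out ∅∪{0}={0}
  n10('bacb'): parent n9 fail=4; on 'b' 4 → fail=18;  out {3}∪{6}={3,6}
  n13('bbbc'): parent n12 fail=11; on 'c' 11→7→0 → fail=4;  out ∅∪∅=∅
  n16('aaba'): parent n15 fail=2; on 'a' 2→7 → fail=8;  out ∅∪∅=∅
  n14('bbbcb'): parent n13 fail=4; on 'b' 4 → fail=18;  out {4}∪{6}={4,6}
  n17('aabac'): parent n16 fail=8; on 'c' 8 → fail=9;  out {5}∪∅={5}

Scan:
i=0 'a': node 0→1
i=1 'a': node 1→3  emit P1@[0:1]
i=2 'b': node 3→15  emit P0@[1:2]
i=3 'a': node 15→16
i=4 'c': node 16→17  emit P5@[0:4]
i=5 'b': node 17→10 (via fail)  emit P3@[2:5],P6@[4:5]
i=6 'b': node 10→11 (via fail)
i=7 'b': node 11→12
i=8 'b': node 12→12 (via fail)
i=9 'b': node 12→12 (via fail)
i=10 'c': node 12→13
i=11 'b': node 13→14  emit P4@[7:11],P6@[10:11]
i=12 'c': node 14→4 (via fail)
i=13 'b': node 4→18  emit P6@[12:13]
i=14 'a': node 18→8 (via fail)
i=15 'c': node 8→9
i=16 'b': node 9→10  emit P3@[13:16],P6@[15:16]
i=17 'c': node 10→4 (via fail)
i=18 'a': node 4→5
i=19 'c': node 5→6  emit P2@[17:19]
i=20 'a': node 6→5 (via fail)
i=21 'b': node 5→2 (via fail)  emit P0@[20:21]
i=22 'a': node 2→8 (via fail)
i=23 'b': node 8→2 (via fail)  emit P0@[22:23]
i=24 'a': node 2→8 (via fail)
i=25 'a': node 8→3 (via fail)  emit P1@[24:25]
i=26 'b': node 3→15  emit P0@[25:26]
i=27 'a': node 15→16
i=28 'c': node 16→17  emit P5@[24:28]
i=29 'c': node 17→4 (via fail)

All matches (sorted): [[1,1],[2,0],[4,5],[5,3],[5,6],[11,4],[11,6],[13,6],[16,3],[16,6],[19,2],[21,0],[23,0],[25,1],[26,0],[28,5]]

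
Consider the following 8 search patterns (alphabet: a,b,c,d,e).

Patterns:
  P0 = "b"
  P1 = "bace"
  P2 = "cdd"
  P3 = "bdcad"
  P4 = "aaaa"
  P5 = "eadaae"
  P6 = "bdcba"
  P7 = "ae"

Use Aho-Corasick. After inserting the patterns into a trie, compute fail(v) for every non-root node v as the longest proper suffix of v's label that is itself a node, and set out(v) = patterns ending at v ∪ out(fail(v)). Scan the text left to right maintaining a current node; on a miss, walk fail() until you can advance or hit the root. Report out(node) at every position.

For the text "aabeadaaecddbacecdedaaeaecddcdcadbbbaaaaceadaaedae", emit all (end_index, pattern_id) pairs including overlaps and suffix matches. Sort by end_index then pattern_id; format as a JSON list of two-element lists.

Construct AC machine:
Trie nodes:
  n0 'ε': a→12 b→1 c→5 e→16
  n1 'b': a→2 d→8  ←P0
  n2 'ba': c→3
  n3 'bac': e→4
  n4 'bace': ·  ←P1
  n5 'c': d→6
  n6 'cd': d→7
  n7 'cdd': ·  ←P2
  n8 'bd': c→9
  n9 'bdc': a→10 b→22
  n10 'bdca': d→11
  n11 'bdcad': ·  ←P3
  n12 'a': a→13 e→24
  n13 'aa': a→14
  n14 'aaa': a→15
  n15 'aaaa': ·  ←P4
  n16 'e': a→17
  n17 'ea': d→18
  n18 'ead': a→19
  n19 'eada': a→20
  n20 'eadaa': e→21
  n21 'eadaae': ·  ←P5
  n22 'bdcb': a→23
  n23 'bdcba': ·  ←P6
  n24 'ae': ·  ←P7

BFS fail/out derivation:
  fail(1) 'b': from fail(0)=0 chase 'b': 0 ⇒ 0;  out={0}∪out(0)={0}
  fail(5) 'c': from fail(0)=0 chase 'c': 0 ⇒ 0;  out=∅∪out(0)=∅
  fail(12) 'a': from fail(0)=0 chase 'a': 0 ⇒ 0;  out=∅∪out(0)=∅
  fail(16) 'e': from fail(0)=0 chase 'e': 0 ⇒ 0;  out=∅∪out(0)=∅
  fail(2) 'ba': from fail(1)=0 chase 'a': 0 ⇒ 12;  out=∅∪out(12)=∅
  fail(6) 'cd': from fail(5)=0 chase 'd': 0 ⇒ 0;  out=∅∪out(0)=∅
  fail(8) 'bd': from fail(1)=0 chase 'd': 0 ⇒ 0;  out=∅∪out(0)=∅
  fail(13) 'aa': from fail(12)=0 chase 'a': 0 ⇒ 12;  out=∅∪out(12)=∅
  fail(17) 'ea': from fail(16)=0 chase 'a': 0 ⇒ 12;  out=∅∪out(12)=∅
  fail(24) 'ae': from fail(12)=0 chase 'e': 0 ⇒ 16;  out={7}∪out(16)={7}
  fail(3) 'bac': from fail(2)=12 chase 'c': 12→0 ⇒ 5;  out=∅∪out(5)=∅
  fail(7) 'cdd': from fail(6)=0 chase 'd': 0 ⇒ 0;  out={2}∪out(0)={2}
  fail(9) 'bdc': from fail(8)=0 chase 'c': 0 ⇒ 5;  out=∅∪out(5)=∅
  fail(14) 'aaa': from fail(13)=12 chase 'a': 12 ⇒ 13;  out=∅∪out(13)=∅
  fail(18) 'ead': from fail(17)=12 chase 'd': 12→0 ⇒ 0;  out=∅∪out(0)=∅
  fail(4) 'bace': from fail(3)=5 chase 'e': 5→0 ⇒ 16;  out={1}∪out(16)={1}
  fail(10) 'bdca': from fail(9)=5 chase 'a': 5→0 ⇒ 12;  out=∅∪out(12)=∅
  fail(15) 'aaaa': from fail(14)=13 chase 'a': 13 ⇒ 14;  out={4}∪out(14)={4}
  fail(19) 'eada': from fail(18)=0 chase 'a': 0 ⇒ 12;  out=∅∪out(12)=∅
  fail(22) 'bdcb': from fail(9)=5 chase 'b': 5→0 ⇒ 1;  out=∅∪out(1)={0}
  fail(11) 'bdcad': from fail(10)=12 chase 'd': 12→0 ⇒ 0;  out={3}∪out(0)={3}
  fail(20) 'eadaa': from fail(19)=12 chase 'a': 12 ⇒ 13;  out=∅∪out(13)=∅
  fail(23) 'bdcba': from fail(22)=1 chase 'a': 1 ⇒ 2;  out={6}∪out(2)={6}
  fail(21) 'eadaae': from fail(20)=13 chase 'e': 13→12 ⇒ 24;  out={5}∪out(24)={5,7}

Scan:
i=0 'a': node 0→12
i=1 'a': node 12→13
i=2 'b': node 13→1 (via fail)  → match P0@[2:2]
i=3 'e': node 1→16 (via fail)
i=4 'a': node 16→17
i=5 'd': node 17→18
i=6 'a': node 18→19
i=7 'a': node 19→20
i=8 'e': node 20→21  → match P5@[3:8],P7@[7:8]
i=9 'c': node 21→5 (via fail)
i=10 'd': node 5→6
i=11 'd': node 6→7  → match P2@[9:11]
i=12 'b': node 7→1 (via fail)  → match P0@[12:12]
i=13 'a': node 1→2
i=14 'c': node 2→3
i=15 'e': node 3→4  → match P1@[12:15]
i=16 'c': node 4→5 (via fail)
i=17 'd': node 5→6
i=18 'e': node 6→16 (via fail)
i=19 'd': node 16→0 (via fail)
i=20 'a': node 0→12
i=21 'a': node 12→13
i=22 'e': node 13→24 (via fail)  → match P7@[21:22]
i=23 'a': node 24→17 (via fail)
i=24 'e': node 17→24 (via fail)  → match P7@[23:24]
i=25 'c': node 24→5 (via fail)
i=26 'd': node 5→6
i=27 'd': node 6→7  → match P2@[25:27]
i=28 'c': node 7→5 (via fail)
i=29 'd': node 5→6
i=30 'c': node 6→5 (via fail)
i=31 'a': node 5→12 (via fail)
i=32 'd': node 12→0 (via fail)
i=33 'b': node 0→1  → match P0@[33:33]
i=34 'b': node 1→1 (via fail)  → match P0@[34:34]
i=35 'b': node 1→1 (via fail)  → match P0@[35:35]
i=36 'a': node 1→2
i=37 'a': node 2→13 (via fail)
i=38 'a': node 13→14
i=39 'a': node 14→15  → match P4@[36:39]
i=40 'c': node 15→5 (via fail)
i=41 'e': node 5→16 (via fail)
i=42 'a': node 16→17
i=43 'd': node 17→18
i=44 'a': node 18→19
i=45 'a': node 19→20
i=46 'e': node 20→21  → match P5@[41:46],P7@[45:46]
i=47 'd': node 21→0 (via fail)
i=48 'a': node 0→12
i=49 'e': node 12→24  → match P7@[48:49]

All matches (sorted): [[2,0],[8,5],[8,7],[11,2],[12,0],[15,1],[22,7],[24,7],[27,2],[33,0],[34,0],[35,0],[39,4],[46,5],[46,7],[49,7]]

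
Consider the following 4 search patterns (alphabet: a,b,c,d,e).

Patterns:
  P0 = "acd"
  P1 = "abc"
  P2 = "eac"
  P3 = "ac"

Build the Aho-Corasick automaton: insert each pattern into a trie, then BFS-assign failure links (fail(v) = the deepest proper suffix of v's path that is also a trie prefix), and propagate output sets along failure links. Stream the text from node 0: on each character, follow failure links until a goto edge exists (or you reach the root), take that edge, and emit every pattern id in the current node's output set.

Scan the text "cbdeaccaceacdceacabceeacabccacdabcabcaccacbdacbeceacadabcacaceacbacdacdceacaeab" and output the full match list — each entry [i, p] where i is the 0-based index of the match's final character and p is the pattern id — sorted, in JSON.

Build:
Trie (insert patterns):
  n0 'ε': a→1 e→6
  n1 'a': b→4 c→2
  n2 'ac': d→3  ←P3
  n3 'acd': ·  ←P0
  n4 'ab': c→5
  n5 'abc': ·  ←P1
  n6 'e': a→7
  n7 'ea': c→8
  n8 'eac': ·  ←P2

Failure links (BFS by depth):
  n1('a'): parent n0 fail=0; on 'a' 0 → fail=0;  out ∅∪∅=∅
  n6('e'): parent n0 fail=0; on 'e' 0 → fail=0;  out ∅∪∅=∅
  n2('ac'): parent n1 fail=0; on 'c' 0 → fail=0;  out {3}∪∅={3}
  n4('ab'): parent n1 fail=0; on 'b' 0 → fail=0;  out ∅∪∅=∅
  n7('ea'): parent n6 fail=0; on 'a' 0 → fail=1;  out ∅∪∅=∅
  n3('acd'): parent n2 fail=0; on 'd' 0 → fail=0;  out {0}∪∅={0}
  n5('abc'): parent n4 fail=0; on 'c' 0 → fail=0;  out {1}∪∅={1}
  n8('eac'): parent n7 fail=1; on 'c' 1 → fail=2;  out {2}∪{3}={2,3}

Scan:
pos 0 'c': at 0
pos 1 'b': at 0
pos 2 'd': at 0
pos 3 'e': at 6
pos 4 'a': at 7
pos 5 'c': at 8  ** P2@[3:5],P3@[4:5]
pos 6 'c': at 0 ·f
pos 7 'a': at 1
pos 8 'c': at 2  ** P3@[7:8]
pos 9 'e': at 6 ·f
pos 10 'a': at 7
pos 11 'c': at 8  ** P2@[9:11],P3@[10:11]
pos 12 'd': at 3 ·f  ** P0@[10:12]
pos 13 'c': at 0 ·f
pos 14 'e': at 6
pos 15 'a': at 7
pos 16 'c': at 8  ** P2@[14:16],P3@[15:16]
pos 17 'a': at 1 ·f
pos 18 'b': at 4
pos 19 'c': at 5  ** P1@[17:19]
pos 20 'e': at 6 ·f
pos 21 'e': at 6 ·f
pos 22 'a': at 7
pos 23 'c': at 8  ** P2@[21:23],P3@[22:23]
pos 24 'a': at 1 ·f
pos 25 'b': at 4
pos 26 'c': at 5  ** P1@[24:26]
pos 27 'c': at 0 ·f
pos 28 'a': at 1
pos 29 'c': at 2  ** P3@[28:29]
pos 30 'd': at 3  ** P0@[28:30]
pos 31 'a': at 1 ·f
pos 32 'b': at 4
pos 33 'c': at 5  ** P1@[31:33]
pos 34 'a': at 1 ·f
pos 35 'b': at 4
pos 36 'c': at 5  ** P1@[34:36]
pos 37 'a': at 1 ·f
pos 38 'c': at 2  ** P3@[37:38]
pos 39 'c': at 0 ·f
pos 40 'a': at 1
pos 41 'c': at 2  ** P3@[40:41]
pos 42 'b': at 0 ·f
pos 43 'd': at 0
pos 44 'a': at 1
pos 45 'c': at 2  ** P3@[44:45]
pos 46 'b': at 0 ·f
pos 47 'e': at 6
pos 48 'c': at 0 ·f
pos 49 'e': at 6
pos 50 'a': at 7
pos 51 'c': at 8  ** P2@[49:51],P3@[50:51]
pos 52 'a': at 1 ·f
pos 53 'd': at 0 ·f
pos 54 'a': at 1
pos 55 'b': at 4
pos 56 'c': at 5  ** P1@[54:56]
pos 57 'a': at 1 ·f
pos 58 'c': at 2  ** P3@[57:58]
pos 59 'a': at 1 ·f
pos 60 'c': at 2  ** P3@[59:60]
pos 61 'e': at 6 ·f
pos 62 'a': at 7
pos 63 'c': at 8  ** P2@[61:63],P3@[62:63]
pos 64 'b': at 0 ·f
pos 65 'a': at 1
pos 66 'c': at 2  ** P3@[65:66]
pos 67 'd': at 3  ** P0@[65:67]
pos 68 'a': at 1 ·f
pos 69 'c': at 2  ** P3@[68:69]
pos 70 'd': at 3  ** P0@[68:70]
pos 71 'c': at 0 ·f
pos 72 'e': at 6
pos 73 'a': at 7
pos 74 'c': at 8  ** P2@[72:74],P3@[73:74]
pos 75 'a': at 1 ·f
pos 76 'e': at 6 ·f
pos 77 'a': at 7
pos 78 'b': at 4 ·f

Matches: [[5,2],[5,3],[8,3],[11,2],[11,3],[12,0],[16,2],[16,3],[19,1],[23,2],[23,3],[26,1],[29,3],[30,0],[33,1],[36,1],[38,3],[41,3],[45,3],[51,2],[51,3],[56,1],[58,3],[60,3],[63,2],[63,3],[66,3],[67,0],[69,3],[70,0],[74,2],[74,3]]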